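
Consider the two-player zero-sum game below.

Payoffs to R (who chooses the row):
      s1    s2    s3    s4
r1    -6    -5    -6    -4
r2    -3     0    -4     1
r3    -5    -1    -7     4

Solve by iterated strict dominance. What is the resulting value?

-4

Column s2 is strictly dominated by s1 for C (-6<-5, -3<0, -5<-1); eliminate s2.
Column s4 is strictly dominated by s1 for C (-6<-4, -3<1, -5<4); eliminate s4.
Row r3 is strictly dominated by row r2 (-3>-5, -4>-7); eliminate r3.
Row r1 is strictly dominated by row r2 (-3>-6, -4>-6); eliminate r1.
Column s1 is strictly dominated by s3 for C (-4<-3); eliminate s1.
Only (r2, s3) remains, with payoff -4.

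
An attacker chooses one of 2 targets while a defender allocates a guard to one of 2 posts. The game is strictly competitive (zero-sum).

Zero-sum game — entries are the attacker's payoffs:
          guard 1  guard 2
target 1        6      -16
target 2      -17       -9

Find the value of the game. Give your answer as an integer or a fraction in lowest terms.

Row minima are -16 and -17, so the attacker's maximin is -16; column maxima are 6 and -9, so the defender's minimax is -9. These differ, so the equilibrium is in mixed strategies.
Let the attacker play target 1 with probability p. The defender is indifferent when 6p − 17(1−p) = −16p − 9(1−p), giving p = 4/15.
Let the defender play guard 1 with probability q. The attacker is indifferent when 6q − 16(1−q) = −17q − 9(1−q), giving q = 7/30.
The value is 6·(7/30) + (-16)·(23/30) = -163/15.

-163/15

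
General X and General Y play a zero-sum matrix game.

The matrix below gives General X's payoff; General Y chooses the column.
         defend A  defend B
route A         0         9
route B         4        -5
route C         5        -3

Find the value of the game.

45/17

Row route B is strictly dominated by row route C, so General X never plays it.
The remaining 2×2 game on (route A, route C) × (defend A, defend B) has no saddle point. Let General X play route A with probability p; indifference gives 5(1−p) = 9p − 3(1−p), so p = 8/17.
Similarly General Y's optimal q on defend A is 12/17, and the value is 0·(12/17) + (9)·(5/17) = 45/17.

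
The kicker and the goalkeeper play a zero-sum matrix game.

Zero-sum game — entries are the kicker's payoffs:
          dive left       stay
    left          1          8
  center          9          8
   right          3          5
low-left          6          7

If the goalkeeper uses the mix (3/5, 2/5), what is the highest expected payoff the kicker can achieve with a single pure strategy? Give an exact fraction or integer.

left: (1)·(3/5) + (8)·(2/5) = 19/5.
center: (9)·(3/5) + (8)·(2/5) = 43/5.
right: (3)·(3/5) + (5)·(2/5) = 19/5.
low-left: (6)·(3/5) + (7)·(2/5) = 32/5.
The best pure response is center with expected payoff 43/5.

43/5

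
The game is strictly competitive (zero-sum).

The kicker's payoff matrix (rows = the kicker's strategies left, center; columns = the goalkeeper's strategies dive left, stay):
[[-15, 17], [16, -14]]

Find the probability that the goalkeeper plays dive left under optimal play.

1/2

Row minima are -15 and -14, so the kicker's maximin is -14; column maxima are 16 and 17, so the goalkeeper's minimax is 16. These differ, so the equilibrium is in mixed strategies.
Let the goalkeeper play dive left with probability q. The kicker is indifferent when −15q + 17(1−q) = 16q − 14(1−q), giving q = 1/2.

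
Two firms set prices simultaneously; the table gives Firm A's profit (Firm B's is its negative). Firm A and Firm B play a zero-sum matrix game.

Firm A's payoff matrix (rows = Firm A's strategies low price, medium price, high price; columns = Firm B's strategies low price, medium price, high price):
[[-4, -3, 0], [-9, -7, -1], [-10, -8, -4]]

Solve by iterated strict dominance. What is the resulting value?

Column high price is strictly dominated by low price for Firm B (-4<0, -9<-1, -10<-4); eliminate high price.
Row medium price is strictly dominated by row low price (-4>-9, -3>-7); eliminate medium price.
Row high price is strictly dominated by row low price (-4>-10, -3>-8); eliminate high price.
Column medium price is strictly dominated by low price for Firm B (-4<-3); eliminate medium price.
Only (low price, low price) remains, with payoff -4.

-4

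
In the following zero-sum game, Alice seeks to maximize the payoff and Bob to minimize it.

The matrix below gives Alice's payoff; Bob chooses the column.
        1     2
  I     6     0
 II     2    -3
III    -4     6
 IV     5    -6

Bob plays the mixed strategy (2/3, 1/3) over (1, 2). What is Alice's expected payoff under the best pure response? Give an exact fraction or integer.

4

I: (6)·(2/3) + (0)·(1/3) = 4.
II: (2)·(2/3) + (-3)·(1/3) = 1/3.
III: (-4)·(2/3) + (6)·(1/3) = -2/3.
IV: (5)·(2/3) + (-6)·(1/3) = 4/3.
The best pure response is I with expected payoff 4.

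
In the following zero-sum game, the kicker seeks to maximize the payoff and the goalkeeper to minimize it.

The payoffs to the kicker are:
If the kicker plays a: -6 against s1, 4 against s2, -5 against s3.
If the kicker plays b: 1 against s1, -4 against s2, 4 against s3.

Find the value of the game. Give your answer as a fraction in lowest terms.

-4/3

Column s3 is strictly dominated by s1 for the goalkeeper (it gives the kicker more in every row).
The remaining 2×2 game on (a, b) × (s1, s2) has no saddle point. Let the kicker play a with probability p; indifference gives −6p + (1−p) = 4p − 4(1−p), so p = 1/3.
Similarly the goalkeeper's optimal q on s1 is 8/15, and the value is -6·(8/15) + (4)·(7/15) = -4/3.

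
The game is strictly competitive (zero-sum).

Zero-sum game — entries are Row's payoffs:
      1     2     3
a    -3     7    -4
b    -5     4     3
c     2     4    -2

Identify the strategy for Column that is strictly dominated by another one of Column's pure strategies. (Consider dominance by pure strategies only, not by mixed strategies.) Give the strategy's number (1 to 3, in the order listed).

2

Column prefers columns that give Row less. Compare 2 with 1: -3 < 7, -5 < 4, 2 < 4.
So 1 strictly dominates 2 for Column; 2 is strictly dominated.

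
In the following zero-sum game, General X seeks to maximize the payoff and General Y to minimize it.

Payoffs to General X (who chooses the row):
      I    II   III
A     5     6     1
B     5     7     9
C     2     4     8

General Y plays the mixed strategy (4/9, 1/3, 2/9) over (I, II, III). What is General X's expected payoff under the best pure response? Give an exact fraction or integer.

59/9

A: (5)·(4/9) + (6)·(1/3) + (1)·(2/9) = 40/9.
B: (5)·(4/9) + (7)·(1/3) + (9)·(2/9) = 59/9.
C: (2)·(4/9) + (4)·(1/3) + (8)·(2/9) = 4.
The best pure response is B with expected payoff 59/9.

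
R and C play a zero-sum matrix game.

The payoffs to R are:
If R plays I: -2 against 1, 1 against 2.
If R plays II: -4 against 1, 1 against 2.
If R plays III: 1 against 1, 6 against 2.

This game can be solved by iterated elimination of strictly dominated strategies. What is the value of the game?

1

Row II is strictly dominated by row III (1>-4, 6>1); eliminate II.
Column 2 is strictly dominated by 1 for C (-2<1, 1<6); eliminate 2.
Row I is strictly dominated by row III (1>-2); eliminate I.
Only (III, 1) remains, with payoff 1.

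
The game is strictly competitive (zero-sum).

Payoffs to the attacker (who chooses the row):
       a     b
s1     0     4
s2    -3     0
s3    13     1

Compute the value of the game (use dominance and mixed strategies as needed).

Row s2 is strictly dominated by row s1, so the attacker never plays it.
The remaining 2×2 game on (s1, s3) × (a, b) has no saddle point. Let the attacker play s1 with probability p; indifference gives 13(1−p) = 4p + (1−p), so p = 3/4.
Similarly the defender's optimal q on a is 3/16, and the value is 0·(3/16) + (4)·(13/16) = 13/4.

13/4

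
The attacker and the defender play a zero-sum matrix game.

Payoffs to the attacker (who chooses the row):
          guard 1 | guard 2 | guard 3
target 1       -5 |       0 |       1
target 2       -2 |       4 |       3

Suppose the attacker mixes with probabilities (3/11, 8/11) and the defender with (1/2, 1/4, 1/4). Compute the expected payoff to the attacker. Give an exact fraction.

-3/44

Against (1/2, 1/4, 1/4), each row's expected payoff is target 1: -9/4; target 2: 3/4.
Taking the (3/11, 8/11)-weighted average: (3/11)·(-9/4) + (8/11)·(3/4) = -3/44.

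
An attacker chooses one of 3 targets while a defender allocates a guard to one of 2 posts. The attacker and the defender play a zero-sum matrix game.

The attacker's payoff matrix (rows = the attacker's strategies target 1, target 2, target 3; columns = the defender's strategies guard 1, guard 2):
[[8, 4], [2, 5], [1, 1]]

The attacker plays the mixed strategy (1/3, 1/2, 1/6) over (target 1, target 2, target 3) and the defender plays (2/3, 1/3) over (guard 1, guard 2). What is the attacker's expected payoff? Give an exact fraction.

35/9

Against (2/3, 1/3), each row's expected payoff is target 1: 20/3; target 2: 3; target 3: 1.
Taking the (1/3, 1/2, 1/6)-weighted average: (1/3)·(20/3) + (1/2)·(3) + (1/6)·(1) = 35/9.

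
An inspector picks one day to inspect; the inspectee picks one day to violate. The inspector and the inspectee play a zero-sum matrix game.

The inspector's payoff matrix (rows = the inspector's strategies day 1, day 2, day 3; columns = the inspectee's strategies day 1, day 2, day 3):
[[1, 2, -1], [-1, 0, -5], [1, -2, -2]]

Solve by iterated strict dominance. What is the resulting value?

Column day 1 is strictly dominated by day 3 for the inspectee (-1<1, -5<-1, -2<1); eliminate day 1.
Row day 3 is strictly dominated by row day 1 (2>-2, -1>-2); eliminate day 3.
Column day 2 is strictly dominated by day 3 for the inspectee (-1<2, -5<0); eliminate day 2.
Row day 2 is strictly dominated by row day 1 (-1>-5); eliminate day 2.
Only (day 1, day 3) remains, with payoff -1.

-1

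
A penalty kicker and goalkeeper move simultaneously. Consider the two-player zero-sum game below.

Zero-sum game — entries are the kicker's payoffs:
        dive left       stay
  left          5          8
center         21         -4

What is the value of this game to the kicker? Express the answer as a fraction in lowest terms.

Row minima are 5 and -4, so the kicker's maximin is 5; column maxima are 21 and 8, so the goalkeeper's minimax is 8. These differ, so the equilibrium is in mixed strategies.
Let the kicker play left with probability p. The goalkeeper is indifferent when 5p + 21(1−p) = 8p − 4(1−p), giving p = 25/28.
Let the goalkeeper play dive left with probability q. The kicker is indifferent when 5q + 8(1−q) = 21q − 4(1−q), giving q = 3/7.
The value is 5·(3/7) + (8)·(4/7) = 47/7.

47/7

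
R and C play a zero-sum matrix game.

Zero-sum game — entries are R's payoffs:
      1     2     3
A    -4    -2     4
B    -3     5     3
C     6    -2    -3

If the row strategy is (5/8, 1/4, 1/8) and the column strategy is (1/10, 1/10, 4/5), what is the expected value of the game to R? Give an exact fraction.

Against (1/10, 1/10, 4/5), each row's expected payoff is A: 13/5; B: 13/5; C: -2.
Taking the (5/8, 1/4, 1/8)-weighted average: (5/8)·(13/5) + (1/4)·(13/5) + (1/8)·(-2) = 81/40.

81/40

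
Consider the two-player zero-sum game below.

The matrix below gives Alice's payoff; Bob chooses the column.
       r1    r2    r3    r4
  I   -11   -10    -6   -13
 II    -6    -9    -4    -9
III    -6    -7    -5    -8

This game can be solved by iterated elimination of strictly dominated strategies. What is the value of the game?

-8

Column r3 is strictly dominated by r1 for Bob (-11<-6, -6<-4, -6<-5); eliminate r3.
Column r1 is strictly dominated by r4 for Bob (-13<-11, -9<-6, -8<-6); eliminate r1.
Row II is strictly dominated by row III (-7>-9, -8>-9); eliminate II.
Column r2 is strictly dominated by r4 for Bob (-13<-10, -8<-7); eliminate r2.
Row I is strictly dominated by row III (-8>-13); eliminate I.
Only (III, r4) remains, with payoff -8.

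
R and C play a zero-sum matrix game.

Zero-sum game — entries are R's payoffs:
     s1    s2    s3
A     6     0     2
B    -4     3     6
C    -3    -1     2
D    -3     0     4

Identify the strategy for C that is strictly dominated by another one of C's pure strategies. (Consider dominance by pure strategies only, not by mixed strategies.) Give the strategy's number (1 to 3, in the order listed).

3

C prefers columns that give R less. Compare s3 with s2: 0 < 2, 3 < 6, -1 < 2, 0 < 4.
So s2 strictly dominates s3 for C; s3 is strictly dominated.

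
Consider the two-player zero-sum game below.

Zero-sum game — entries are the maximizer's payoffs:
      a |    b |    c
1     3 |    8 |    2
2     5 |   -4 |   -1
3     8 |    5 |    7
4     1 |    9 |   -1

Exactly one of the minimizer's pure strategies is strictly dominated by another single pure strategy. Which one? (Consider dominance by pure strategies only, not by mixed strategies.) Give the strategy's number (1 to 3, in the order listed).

The minimizer prefers columns that give the maximizer less. Compare a with c: 2 < 3, -1 < 5, 7 < 8, -1 < 1.
So c strictly dominates a for the minimizer; a is strictly dominated.

1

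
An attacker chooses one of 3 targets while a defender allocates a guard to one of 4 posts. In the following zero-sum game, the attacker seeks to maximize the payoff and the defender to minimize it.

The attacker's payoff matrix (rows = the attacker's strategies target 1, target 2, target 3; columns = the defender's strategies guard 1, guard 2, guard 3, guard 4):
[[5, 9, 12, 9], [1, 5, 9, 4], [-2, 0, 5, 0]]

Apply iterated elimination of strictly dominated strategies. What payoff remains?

5

Row target 2 is strictly dominated by row target 1 (5>1, 9>5, 12>9, 9>4); eliminate target 2.
Column guard 2 is strictly dominated by guard 1 for the defender (5<9, -2<0); eliminate guard 2.
Column guard 4 is strictly dominated by guard 1 for the defender (5<9, -2<0); eliminate guard 4.
Row target 3 is strictly dominated by row target 1 (5>-2, 12>5); eliminate target 3.
Column guard 3 is strictly dominated by guard 1 for the defender (5<12); eliminate guard 3.
Only (target 1, guard 1) remains, with payoff 5.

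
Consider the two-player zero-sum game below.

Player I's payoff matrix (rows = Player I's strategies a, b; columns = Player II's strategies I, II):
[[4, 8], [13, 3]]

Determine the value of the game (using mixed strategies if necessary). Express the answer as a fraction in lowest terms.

46/7

Row minima are 4 and 3, so Player I's maximin is 4; column maxima are 13 and 8, so Player II's minimax is 8. These differ, so the equilibrium is in mixed strategies.
Let Player I play a with probability p. Player II is indifferent when 4p + 13(1−p) = 8p + 3(1−p), giving p = 5/7.
Let Player II play I with probability q. Player I is indifferent when 4q + 8(1−q) = 13q + 3(1−q), giving q = 5/14.
The value is 4·(5/14) + (8)·(9/14) = 46/7.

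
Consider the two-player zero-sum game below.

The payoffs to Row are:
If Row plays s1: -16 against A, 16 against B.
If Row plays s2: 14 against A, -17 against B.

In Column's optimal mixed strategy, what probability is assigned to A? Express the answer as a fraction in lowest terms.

Row minima are -16 and -17, so Row's maximin is -16; column maxima are 14 and 16, so Column's minimax is 14. These differ, so the equilibrium is in mixed strategies.
Let Column play A with probability q. Row is indifferent when −16q + 16(1−q) = 14q − 17(1−q), giving q = 11/21.

11/21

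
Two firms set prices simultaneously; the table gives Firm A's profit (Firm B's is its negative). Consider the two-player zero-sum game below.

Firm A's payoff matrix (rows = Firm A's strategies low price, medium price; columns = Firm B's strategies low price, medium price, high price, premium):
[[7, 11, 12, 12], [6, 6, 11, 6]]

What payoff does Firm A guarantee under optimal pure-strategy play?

Row minima: 7, 6 → Firm A's maximin is 7.
Column maxima: 7, 11, 12, 12 → Firm B's minimax is 7.
They coincide at (low price, low price), so the value is 7.

7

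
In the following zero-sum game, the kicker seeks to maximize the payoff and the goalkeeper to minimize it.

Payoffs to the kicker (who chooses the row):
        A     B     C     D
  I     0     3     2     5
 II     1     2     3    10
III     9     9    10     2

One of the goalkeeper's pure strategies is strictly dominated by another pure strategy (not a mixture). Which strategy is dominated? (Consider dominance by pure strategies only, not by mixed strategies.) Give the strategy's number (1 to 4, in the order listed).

3

The goalkeeper prefers columns that give the kicker less. Compare C with A: 0 < 2, 1 < 3, 9 < 10.
So A strictly dominates C for the goalkeeper; C is strictly dominated.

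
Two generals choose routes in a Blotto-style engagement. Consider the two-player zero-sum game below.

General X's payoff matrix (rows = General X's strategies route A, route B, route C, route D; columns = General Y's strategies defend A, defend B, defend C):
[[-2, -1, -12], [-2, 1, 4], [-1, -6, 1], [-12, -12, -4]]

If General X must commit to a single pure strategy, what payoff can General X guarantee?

The worst-case payoff for each row is route A: -12, route B: -2, route C: -6, route D: -12.
The best of these is -2.

-2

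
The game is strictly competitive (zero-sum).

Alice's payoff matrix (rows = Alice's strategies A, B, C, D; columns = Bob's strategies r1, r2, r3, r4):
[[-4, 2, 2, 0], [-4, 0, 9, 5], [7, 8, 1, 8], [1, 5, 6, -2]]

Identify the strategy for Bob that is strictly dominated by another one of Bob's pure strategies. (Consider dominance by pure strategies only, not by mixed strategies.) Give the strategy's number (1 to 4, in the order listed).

Bob prefers columns that give Alice less. Compare r2 with r1: -4 < 2, -4 < 0, 7 < 8, 1 < 5.
So r1 strictly dominates r2 for Bob; r2 is strictly dominated.

2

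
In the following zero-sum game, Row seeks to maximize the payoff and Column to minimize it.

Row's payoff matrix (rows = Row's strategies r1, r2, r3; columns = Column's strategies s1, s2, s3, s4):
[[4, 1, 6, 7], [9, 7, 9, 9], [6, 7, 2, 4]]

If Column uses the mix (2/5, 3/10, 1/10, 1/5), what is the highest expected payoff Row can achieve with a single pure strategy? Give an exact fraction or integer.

r1: (4)·(2/5) + (1)·(3/10) + (6)·(1/10) + (7)·(1/5) = 39/10.
r2: (9)·(2/5) + (7)·(3/10) + (9)·(1/10) + (9)·(1/5) = 42/5.
r3: (6)·(2/5) + (7)·(3/10) + (2)·(1/10) + (4)·(1/5) = 11/2.
The best pure response is r2 with expected payoff 42/5.

42/5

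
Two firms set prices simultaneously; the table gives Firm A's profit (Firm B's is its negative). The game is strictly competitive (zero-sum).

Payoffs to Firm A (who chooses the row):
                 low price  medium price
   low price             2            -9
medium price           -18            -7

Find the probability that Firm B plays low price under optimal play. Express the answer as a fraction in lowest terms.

1/11

Row minima are -9 and -18, so Firm A's maximin is -9; column maxima are 2 and -7, so Firm B's minimax is -7. These differ, so the equilibrium is in mixed strategies.
Let Firm B play low price with probability q. Firm A is indifferent when 2q − 9(1−q) = −18q − 7(1−q), giving q = 1/11.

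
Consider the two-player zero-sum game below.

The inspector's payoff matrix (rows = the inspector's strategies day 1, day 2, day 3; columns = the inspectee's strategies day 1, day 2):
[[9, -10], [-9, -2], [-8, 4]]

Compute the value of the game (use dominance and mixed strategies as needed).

Row day 2 is strictly dominated by row day 3, so the inspector never plays it.
The remaining 2×2 game on (day 1, day 3) × (day 1, day 2) has no saddle point. Let the inspector play day 1 with probability p; indifference gives 9p − 8(1−p) = −10p + 4(1−p), so p = 12/31.
Similarly the inspectee's optimal q on day 1 is 14/31, and the value is 9·(14/31) + (-10)·(17/31) = -44/31.

-44/31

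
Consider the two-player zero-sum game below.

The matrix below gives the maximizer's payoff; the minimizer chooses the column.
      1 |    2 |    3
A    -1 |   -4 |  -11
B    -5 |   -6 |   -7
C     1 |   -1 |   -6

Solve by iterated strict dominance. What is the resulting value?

Column 2 is strictly dominated by 3 for the minimizer (-11<-4, -7<-6, -6<-1); eliminate 2.
Row A is strictly dominated by row C (1>-1, -6>-11); eliminate A.
Column 1 is strictly dominated by 3 for the minimizer (-7<-5, -6<1); eliminate 1.
Row B is strictly dominated by row C (-6>-7); eliminate B.
Only (C, 3) remains, with payoff -6.

-6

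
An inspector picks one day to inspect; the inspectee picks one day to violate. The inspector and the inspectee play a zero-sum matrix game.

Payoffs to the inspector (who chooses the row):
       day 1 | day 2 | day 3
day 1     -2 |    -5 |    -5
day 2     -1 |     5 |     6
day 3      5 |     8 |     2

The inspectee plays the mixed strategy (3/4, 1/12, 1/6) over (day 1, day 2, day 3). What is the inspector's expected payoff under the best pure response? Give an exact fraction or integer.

day 1: (-2)·(3/4) + (-5)·(1/12) + (-5)·(1/6) = -11/4.
day 2: (-1)·(3/4) + (5)·(1/12) + (6)·(1/6) = 2/3.
day 3: (5)·(3/4) + (8)·(1/12) + (2)·(1/6) = 19/4.
The best pure response is day 3 with expected payoff 19/4.

19/4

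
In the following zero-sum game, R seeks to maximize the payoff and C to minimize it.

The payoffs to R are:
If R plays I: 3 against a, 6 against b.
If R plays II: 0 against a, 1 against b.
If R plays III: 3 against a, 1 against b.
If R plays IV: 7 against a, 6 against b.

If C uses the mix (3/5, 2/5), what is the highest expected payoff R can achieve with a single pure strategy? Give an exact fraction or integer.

33/5

I: (3)·(3/5) + (6)·(2/5) = 21/5.
II: (0)·(3/5) + (1)·(2/5) = 2/5.
III: (3)·(3/5) + (1)·(2/5) = 11/5.
IV: (7)·(3/5) + (6)·(2/5) = 33/5.
The best pure response is IV with expected payoff 33/5.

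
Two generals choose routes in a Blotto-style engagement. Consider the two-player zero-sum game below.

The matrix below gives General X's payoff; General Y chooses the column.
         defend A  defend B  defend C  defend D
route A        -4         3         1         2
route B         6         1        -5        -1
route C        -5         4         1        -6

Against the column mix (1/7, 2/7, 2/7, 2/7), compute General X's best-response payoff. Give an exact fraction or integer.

8/7

route A: (-4)·(1/7) + (3)·(2/7) + (1)·(2/7) + (2)·(2/7) = 8/7.
route B: (6)·(1/7) + (1)·(2/7) + (-5)·(2/7) + (-1)·(2/7) = -4/7.
route C: (-5)·(1/7) + (4)·(2/7) + (1)·(2/7) + (-6)·(2/7) = -1.
The best pure response is route A with expected payoff 8/7.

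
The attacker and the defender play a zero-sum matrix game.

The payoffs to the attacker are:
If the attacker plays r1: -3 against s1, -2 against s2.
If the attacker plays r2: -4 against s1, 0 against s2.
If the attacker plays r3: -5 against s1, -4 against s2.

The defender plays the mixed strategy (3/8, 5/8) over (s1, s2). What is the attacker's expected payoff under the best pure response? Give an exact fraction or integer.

-3/2

r1: (-3)·(3/8) + (-2)·(5/8) = -19/8.
r2: (-4)·(3/8) + (0)·(5/8) = -3/2.
r3: (-5)·(3/8) + (-4)·(5/8) = -35/8.
The best pure response is r2 with expected payoff -3/2.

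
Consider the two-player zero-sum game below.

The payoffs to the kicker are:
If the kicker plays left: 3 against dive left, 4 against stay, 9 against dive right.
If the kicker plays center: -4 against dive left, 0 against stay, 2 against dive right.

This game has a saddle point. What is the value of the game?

Row minima: 3, -4 → the kicker's maximin is 3.
Column maxima: 3, 4, 9 → the goalkeeper's minimax is 3.
They coincide at (left, dive left), so the value is 3.

3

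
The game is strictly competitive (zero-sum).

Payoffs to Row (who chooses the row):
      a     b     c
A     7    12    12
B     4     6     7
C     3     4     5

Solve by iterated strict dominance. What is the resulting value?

7

Column c is strictly dominated by a for Column (7<12, 4<7, 3<5); eliminate c.
Column b is strictly dominated by a for Column (7<12, 4<6, 3<4); eliminate b.
Row C is strictly dominated by row A (7>3); eliminate C.
Row B is strictly dominated by row A (7>4); eliminate B.
Only (A, a) remains, with payoff 7.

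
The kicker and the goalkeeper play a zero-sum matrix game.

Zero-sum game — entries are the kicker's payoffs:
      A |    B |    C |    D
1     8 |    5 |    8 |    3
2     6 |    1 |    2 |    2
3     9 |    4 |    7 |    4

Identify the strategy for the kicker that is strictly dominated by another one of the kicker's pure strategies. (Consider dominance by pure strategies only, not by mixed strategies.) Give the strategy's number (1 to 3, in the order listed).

2

Compare 2 with 1: 8 > 6, 5 > 1, 8 > 2, 3 > 2.
So 1 strictly dominates 2 for the kicker; 2 is strictly dominated.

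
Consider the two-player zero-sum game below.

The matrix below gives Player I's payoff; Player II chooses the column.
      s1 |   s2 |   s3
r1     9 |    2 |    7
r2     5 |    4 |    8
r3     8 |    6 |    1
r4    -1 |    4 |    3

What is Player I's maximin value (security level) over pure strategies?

The worst-case payoff for each row is r1: 2, r2: 4, r3: 1, r4: -1.
The best of these is 4.

4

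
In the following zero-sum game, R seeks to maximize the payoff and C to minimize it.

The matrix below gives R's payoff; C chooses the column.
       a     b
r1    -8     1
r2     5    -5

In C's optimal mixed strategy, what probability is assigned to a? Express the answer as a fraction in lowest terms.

6/19

Row minima are -8 and -5, so R's maximin is -5; column maxima are 5 and 1, so C's minimax is 1. These differ, so the equilibrium is in mixed strategies.
Let C play a with probability q. R is indifferent when −8q + (1−q) = 5q − 5(1−q), giving q = 6/19.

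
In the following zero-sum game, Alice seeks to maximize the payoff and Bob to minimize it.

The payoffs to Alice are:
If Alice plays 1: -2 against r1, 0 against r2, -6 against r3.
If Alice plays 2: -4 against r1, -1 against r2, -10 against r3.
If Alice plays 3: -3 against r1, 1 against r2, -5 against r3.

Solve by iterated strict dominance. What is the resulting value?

Column r1 is strictly dominated by r3 for Bob (-6<-2, -10<-4, -5<-3); eliminate r1.
Column r2 is strictly dominated by r3 for Bob (-6<0, -10<-1, -5<1); eliminate r2.
Row 2 is strictly dominated by row 1 (-6>-10); eliminate 2.
Row 1 is strictly dominated by row 3 (-5>-6); eliminate 1.
Only (3, r3) remains, with payoff -5.

-5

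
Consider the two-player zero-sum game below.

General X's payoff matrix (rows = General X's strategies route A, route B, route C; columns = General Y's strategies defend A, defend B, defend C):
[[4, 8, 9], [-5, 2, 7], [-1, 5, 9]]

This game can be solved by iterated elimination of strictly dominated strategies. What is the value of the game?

4

Column defend C is strictly dominated by defend A for General Y (4<9, -5<7, -1<9); eliminate defend C.
Column defend B is strictly dominated by defend A for General Y (4<8, -5<2, -1<5); eliminate defend B.
Row route C is strictly dominated by row route A (4>-1); eliminate route C.
Row route B is strictly dominated by row route A (4>-5); eliminate route B.
Only (route A, defend A) remains, with payoff 4.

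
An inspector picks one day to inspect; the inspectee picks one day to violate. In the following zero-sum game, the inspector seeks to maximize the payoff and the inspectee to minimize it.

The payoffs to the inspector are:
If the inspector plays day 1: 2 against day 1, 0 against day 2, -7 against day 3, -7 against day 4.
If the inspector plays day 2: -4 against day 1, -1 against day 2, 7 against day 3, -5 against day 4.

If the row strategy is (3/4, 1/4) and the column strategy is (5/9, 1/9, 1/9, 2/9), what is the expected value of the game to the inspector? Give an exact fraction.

Against (5/9, 1/9, 1/9, 2/9), each row's expected payoff is day 1: -11/9; day 2: -8/3.
Taking the (3/4, 1/4)-weighted average: (3/4)·(-11/9) + (1/4)·(-8/3) = -19/12.

-19/12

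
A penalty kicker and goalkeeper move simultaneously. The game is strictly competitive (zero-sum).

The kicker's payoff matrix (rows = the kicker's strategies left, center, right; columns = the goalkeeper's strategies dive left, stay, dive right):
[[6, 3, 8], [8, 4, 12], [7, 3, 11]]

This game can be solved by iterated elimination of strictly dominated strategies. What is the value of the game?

4

Row left is strictly dominated by row center (8>6, 4>3, 12>8); eliminate left.
Row right is strictly dominated by row center (8>7, 4>3, 12>11); eliminate right.
Column dive right is strictly dominated by dive left for the goalkeeper (8<12); eliminate dive right.
Column dive left is strictly dominated by stay for the goalkeeper (4<8); eliminate dive left.
Only (center, stay) remains, with payoff 4.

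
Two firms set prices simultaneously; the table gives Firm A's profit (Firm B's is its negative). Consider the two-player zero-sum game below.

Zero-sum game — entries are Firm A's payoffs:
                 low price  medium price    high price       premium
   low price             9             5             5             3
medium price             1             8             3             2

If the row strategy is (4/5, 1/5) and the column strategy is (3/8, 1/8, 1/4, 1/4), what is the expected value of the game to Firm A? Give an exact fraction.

213/40

Against (3/8, 1/8, 1/4, 1/4), each row's expected payoff is low price: 6; medium price: 21/8.
Taking the (4/5, 1/5)-weighted average: (4/5)·(6) + (1/5)·(21/8) = 213/40.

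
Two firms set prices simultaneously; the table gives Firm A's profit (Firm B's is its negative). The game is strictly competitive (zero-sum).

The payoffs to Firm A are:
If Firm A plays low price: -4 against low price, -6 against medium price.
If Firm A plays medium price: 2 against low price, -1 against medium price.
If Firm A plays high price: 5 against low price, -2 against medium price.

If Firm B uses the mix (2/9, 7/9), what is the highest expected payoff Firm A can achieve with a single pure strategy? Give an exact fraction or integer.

low price: (-4)·(2/9) + (-6)·(7/9) = -50/9.
medium price: (2)·(2/9) + (-1)·(7/9) = -1/3.
high price: (5)·(2/9) + (-2)·(7/9) = -4/9.
The best pure response is medium price with expected payoff -1/3.

-1/3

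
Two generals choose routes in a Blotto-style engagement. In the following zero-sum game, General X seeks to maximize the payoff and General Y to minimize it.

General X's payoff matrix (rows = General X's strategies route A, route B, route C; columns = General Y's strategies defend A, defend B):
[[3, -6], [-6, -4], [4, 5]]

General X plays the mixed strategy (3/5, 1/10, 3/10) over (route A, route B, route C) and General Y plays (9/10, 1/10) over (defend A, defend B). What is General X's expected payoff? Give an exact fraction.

191/100

Against (9/10, 1/10), each row's expected payoff is route A: 21/10; route B: -29/5; route C: 41/10.
Taking the (3/5, 1/10, 3/10)-weighted average: (3/5)·(21/10) + (1/10)·(-29/5) + (3/10)·(41/10) = 191/100.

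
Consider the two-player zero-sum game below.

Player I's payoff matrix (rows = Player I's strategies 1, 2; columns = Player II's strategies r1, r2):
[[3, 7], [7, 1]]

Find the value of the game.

23/5

Row minima are 3 and 1, so Player I's maximin is 3; column maxima are 7 and 7, so Player II's minimax is 7. These differ, so the equilibrium is in mixed strategies.
Let Player I play 1 with probability p. Player II is indifferent when 3p + 7(1−p) = 7p + (1−p), giving p = 3/5.
Let Player II play r1 with probability q. Player I is indifferent when 3q + 7(1−q) = 7q + (1−q), giving q = 3/5.
The value is 3·(3/5) + (7)·(2/5) = 23/5.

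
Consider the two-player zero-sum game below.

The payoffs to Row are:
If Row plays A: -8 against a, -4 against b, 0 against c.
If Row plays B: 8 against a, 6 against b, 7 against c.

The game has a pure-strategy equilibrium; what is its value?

Row minima: -8, 6 → Row's maximin is 6.
Column maxima: 8, 6, 7 → Column's minimax is 6.
They coincide at (B, b), so the value is 6.

6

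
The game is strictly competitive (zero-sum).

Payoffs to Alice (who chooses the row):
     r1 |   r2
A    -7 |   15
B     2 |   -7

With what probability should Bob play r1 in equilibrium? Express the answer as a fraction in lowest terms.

Row minima are -7 and -7, so Alice's maximin is -7; column maxima are 2 and 15, so Bob's minimax is 2. These differ, so the equilibrium is in mixed strategies.
Let Bob play r1 with probability q. Alice is indifferent when −7q + 15(1−q) = 2q − 7(1−q), giving q = 22/31.

22/31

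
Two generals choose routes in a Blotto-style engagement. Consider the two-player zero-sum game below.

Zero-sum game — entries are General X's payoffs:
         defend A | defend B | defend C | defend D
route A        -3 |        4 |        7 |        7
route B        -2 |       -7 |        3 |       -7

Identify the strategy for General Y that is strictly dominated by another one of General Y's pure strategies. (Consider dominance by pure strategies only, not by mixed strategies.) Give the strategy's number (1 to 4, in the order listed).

General Y prefers columns that give General X less. Compare defend C with defend A: -3 < 7, -2 < 3.
So defend A strictly dominates defend C for General Y; defend C is strictly dominated.

3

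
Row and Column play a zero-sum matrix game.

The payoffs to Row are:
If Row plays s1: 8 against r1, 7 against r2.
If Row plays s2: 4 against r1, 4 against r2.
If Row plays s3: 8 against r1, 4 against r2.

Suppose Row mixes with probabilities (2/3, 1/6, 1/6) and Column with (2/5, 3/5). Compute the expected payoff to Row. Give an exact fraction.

Against (2/5, 3/5), each row's expected payoff is s1: 37/5; s2: 4; s3: 28/5.
Taking the (2/3, 1/6, 1/6)-weighted average: (2/3)·(37/5) + (1/6)·(4) + (1/6)·(28/5) = 98/15.

98/15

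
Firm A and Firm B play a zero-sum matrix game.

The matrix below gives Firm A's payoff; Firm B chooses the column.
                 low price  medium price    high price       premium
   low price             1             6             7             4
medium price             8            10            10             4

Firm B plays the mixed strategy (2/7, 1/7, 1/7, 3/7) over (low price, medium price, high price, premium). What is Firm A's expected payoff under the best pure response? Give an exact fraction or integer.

48/7

low price: (1)·(2/7) + (6)·(1/7) + (7)·(1/7) + (4)·(3/7) = 27/7.
medium price: (8)·(2/7) + (10)·(1/7) + (10)·(1/7) + (4)·(3/7) = 48/7.
The best pure response is medium price with expected payoff 48/7.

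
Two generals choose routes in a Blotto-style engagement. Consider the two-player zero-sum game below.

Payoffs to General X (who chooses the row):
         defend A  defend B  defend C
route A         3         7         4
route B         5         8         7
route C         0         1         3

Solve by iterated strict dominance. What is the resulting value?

Row route C is strictly dominated by row route A (3>0, 7>1, 4>3); eliminate route C.
Column defend B is strictly dominated by defend A for General Y (3<7, 5<8); eliminate defend B.
Column defend C is strictly dominated by defend A for General Y (3<4, 5<7); eliminate defend C.
Row route A is strictly dominated by row route B (5>3); eliminate route A.
Only (route B, defend A) remains, with payoff 5.

5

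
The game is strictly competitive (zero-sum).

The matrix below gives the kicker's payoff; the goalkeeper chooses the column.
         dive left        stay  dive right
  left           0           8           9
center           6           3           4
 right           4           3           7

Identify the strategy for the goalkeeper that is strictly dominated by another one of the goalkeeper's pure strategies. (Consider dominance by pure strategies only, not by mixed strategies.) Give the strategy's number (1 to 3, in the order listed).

3

The goalkeeper prefers columns that give the kicker less. Compare dive right with stay: 8 < 9, 3 < 4, 3 < 7.
So stay strictly dominates dive right for the goalkeeper; dive right is strictly dominated.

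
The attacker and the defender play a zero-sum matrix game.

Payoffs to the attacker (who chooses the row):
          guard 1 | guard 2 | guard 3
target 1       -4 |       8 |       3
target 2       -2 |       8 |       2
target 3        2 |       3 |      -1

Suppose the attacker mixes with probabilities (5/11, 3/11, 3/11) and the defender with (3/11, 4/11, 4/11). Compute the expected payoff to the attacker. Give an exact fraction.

304/121

Against (3/11, 4/11, 4/11), each row's expected payoff is target 1: 32/11; target 2: 34/11; target 3: 14/11.
Taking the (5/11, 3/11, 3/11)-weighted average: (5/11)·(32/11) + (3/11)·(34/11) + (3/11)·(14/11) = 304/121.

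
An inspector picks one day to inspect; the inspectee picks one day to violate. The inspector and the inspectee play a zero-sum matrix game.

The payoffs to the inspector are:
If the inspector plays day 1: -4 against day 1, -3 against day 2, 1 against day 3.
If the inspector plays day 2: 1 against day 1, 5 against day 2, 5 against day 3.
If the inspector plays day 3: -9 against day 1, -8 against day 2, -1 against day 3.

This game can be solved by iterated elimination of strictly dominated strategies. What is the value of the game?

Column day 3 is strictly dominated by day 1 for the inspectee (-4<1, 1<5, -9<-1); eliminate day 3.
Row day 1 is strictly dominated by row day 2 (1>-4, 5>-3); eliminate day 1.
Column day 2 is strictly dominated by day 1 for the inspectee (1<5, -9<-8); eliminate day 2.
Row day 3 is strictly dominated by row day 2 (1>-9); eliminate day 3.
Only (day 2, day 1) remains, with payoff 1.

1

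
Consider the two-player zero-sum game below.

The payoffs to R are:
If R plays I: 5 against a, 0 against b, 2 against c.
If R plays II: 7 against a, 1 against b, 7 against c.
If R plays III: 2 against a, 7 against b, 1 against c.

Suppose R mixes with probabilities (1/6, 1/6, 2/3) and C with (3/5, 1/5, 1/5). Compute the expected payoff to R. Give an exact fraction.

17/5

Against (3/5, 1/5, 1/5), each row's expected payoff is I: 17/5; II: 29/5; III: 14/5.
Taking the (1/6, 1/6, 2/3)-weighted average: (1/6)·(17/5) + (1/6)·(29/5) + (2/3)·(14/5) = 17/5.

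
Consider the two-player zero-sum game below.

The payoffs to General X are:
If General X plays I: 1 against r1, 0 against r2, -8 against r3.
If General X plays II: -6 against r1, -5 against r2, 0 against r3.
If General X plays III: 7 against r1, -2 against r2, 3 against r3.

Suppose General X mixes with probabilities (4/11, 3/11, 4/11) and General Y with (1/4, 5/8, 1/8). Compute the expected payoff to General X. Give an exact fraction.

-107/88

Against (1/4, 5/8, 1/8), each row's expected payoff is I: -3/4; II: -37/8; III: 7/8.
Taking the (4/11, 3/11, 4/11)-weighted average: (4/11)·(-3/4) + (3/11)·(-37/8) + (4/11)·(7/8) = -107/88.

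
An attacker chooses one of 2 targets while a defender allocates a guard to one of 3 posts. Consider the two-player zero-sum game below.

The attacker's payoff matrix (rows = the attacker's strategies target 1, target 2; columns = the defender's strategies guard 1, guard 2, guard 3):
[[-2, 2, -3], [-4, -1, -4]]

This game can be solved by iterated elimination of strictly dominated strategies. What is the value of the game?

-3

Row target 2 is strictly dominated by row target 1 (-2>-4, 2>-1, -3>-4); eliminate target 2.
Column guard 2 is strictly dominated by guard 1 for the defender (-2<2); eliminate guard 2.
Column guard 1 is strictly dominated by guard 3 for the defender (-3<-2); eliminate guard 1.
Only (target 1, guard 3) remains, with payoff -3.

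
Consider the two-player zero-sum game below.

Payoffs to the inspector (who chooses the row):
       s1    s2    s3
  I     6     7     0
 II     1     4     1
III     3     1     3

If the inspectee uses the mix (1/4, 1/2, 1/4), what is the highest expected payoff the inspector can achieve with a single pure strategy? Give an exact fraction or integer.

5

I: (6)·(1/4) + (7)·(1/2) + (0)·(1/4) = 5.
II: (1)·(1/4) + (4)·(1/2) + (1)·(1/4) = 5/2.
III: (3)·(1/4) + (1)·(1/2) + (3)·(1/4) = 2.
The best pure response is I with expected payoff 5.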